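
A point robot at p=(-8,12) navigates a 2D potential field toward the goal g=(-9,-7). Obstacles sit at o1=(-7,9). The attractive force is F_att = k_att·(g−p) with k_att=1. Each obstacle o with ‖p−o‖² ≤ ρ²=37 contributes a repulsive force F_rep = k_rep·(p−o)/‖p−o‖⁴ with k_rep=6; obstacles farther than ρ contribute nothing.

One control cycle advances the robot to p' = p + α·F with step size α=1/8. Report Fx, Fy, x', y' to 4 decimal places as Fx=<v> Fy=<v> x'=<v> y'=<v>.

F_att = 1·(g−p) = 1·(-1,-19) = (-1.0000,-19.0000)
o1: d²=10 ≤ ρ²=37; F_rep = 6·(-1,3)/10² = (-0.0600,0.1800)
F = F_att + ΣF_rep = (-1.0600,-18.8200)
p' = p + 1/8·F = (-8.1325,9.6475)

Fx=-1.0600 Fy=-18.8200 x'=-8.1325 y'=9.6475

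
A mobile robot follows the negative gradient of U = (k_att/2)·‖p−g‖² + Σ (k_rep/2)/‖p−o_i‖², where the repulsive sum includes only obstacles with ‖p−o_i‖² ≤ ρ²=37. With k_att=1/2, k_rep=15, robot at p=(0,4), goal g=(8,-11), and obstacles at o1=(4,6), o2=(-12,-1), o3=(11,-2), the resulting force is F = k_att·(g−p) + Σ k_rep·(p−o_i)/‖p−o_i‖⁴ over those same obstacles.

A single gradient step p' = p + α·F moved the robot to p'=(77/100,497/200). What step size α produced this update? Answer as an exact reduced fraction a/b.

α = 1/5

F_att = 1/2·(g−p) = 1/2·(8,-15) = (4.0000,-7.5000)
o1: d²=20 ≤ ρ²=37; F_rep = 15·(-4,-2)/20² = (-0.1500,-0.0750)
o2: d²=169 > ρ²=37 → inactive
o3: d²=157 > ρ²=37 → inactive
F = F_att + ΣF_rep = (3.8500,-7.5750)
Δp = p'−p = (0.7700,-1.5150); α = Δx/Fx = (77/100) / (77/20) = 1/5
check: Δy/Fy = (-303/200) / (-303/40) = 1/5 ✓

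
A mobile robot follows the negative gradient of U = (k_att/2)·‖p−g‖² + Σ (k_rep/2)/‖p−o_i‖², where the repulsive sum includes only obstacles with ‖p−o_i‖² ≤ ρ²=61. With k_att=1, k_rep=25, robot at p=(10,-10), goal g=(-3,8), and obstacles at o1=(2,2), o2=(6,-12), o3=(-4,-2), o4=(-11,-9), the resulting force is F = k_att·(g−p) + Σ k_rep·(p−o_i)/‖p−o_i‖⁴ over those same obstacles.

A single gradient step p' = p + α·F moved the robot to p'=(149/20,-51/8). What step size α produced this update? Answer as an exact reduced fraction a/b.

α = 1/5

F_att = 1·(g−p) = 1·(-13,18) = (-13.0000,18.0000)
o1: d²=208 > ρ²=61 → inactive
o2: d²=20 ≤ ρ²=61; F_rep = 25·(4,2)/20² = (0.2500,0.1250)
o3: d²=260 > ρ²=61 → inactive
o4: d²=442 > ρ²=61 → inactive
F = F_att + ΣF_rep = (-12.7500,18.1250)
Δp = p'−p = (-2.5500,3.6250); α = Δx/Fx = (-51/20) / (-51/4) = 1/5
check: Δy/Fy = (29/8) / (145/8) = 1/5 ✓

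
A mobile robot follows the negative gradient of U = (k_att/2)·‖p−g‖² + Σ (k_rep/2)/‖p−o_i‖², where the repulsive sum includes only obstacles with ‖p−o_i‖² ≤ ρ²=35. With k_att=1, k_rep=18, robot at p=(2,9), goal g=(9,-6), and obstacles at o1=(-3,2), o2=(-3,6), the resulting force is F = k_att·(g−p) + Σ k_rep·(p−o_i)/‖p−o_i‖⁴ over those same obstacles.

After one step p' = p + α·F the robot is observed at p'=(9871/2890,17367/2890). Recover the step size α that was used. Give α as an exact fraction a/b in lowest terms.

F_att = 1·(g−p) = 1·(7,-15) = (7.0000,-15.0000)
o1: d²=74 > ρ²=35 → inactive
o2: d²=34 ≤ ρ²=35; F_rep = 18·(5,3)/34² = (0.0779,0.0467)
F = F_att + ΣF_rep = (7.0779,-14.9533)
Δp = p'−p = (1.4156,-2.9907); α = Δx/Fx = (4091/2890) / (4091/578) = 1/5
check: Δy/Fy = (-8643/2890) / (-8643/578) = 1/5 ✓

α = 1/5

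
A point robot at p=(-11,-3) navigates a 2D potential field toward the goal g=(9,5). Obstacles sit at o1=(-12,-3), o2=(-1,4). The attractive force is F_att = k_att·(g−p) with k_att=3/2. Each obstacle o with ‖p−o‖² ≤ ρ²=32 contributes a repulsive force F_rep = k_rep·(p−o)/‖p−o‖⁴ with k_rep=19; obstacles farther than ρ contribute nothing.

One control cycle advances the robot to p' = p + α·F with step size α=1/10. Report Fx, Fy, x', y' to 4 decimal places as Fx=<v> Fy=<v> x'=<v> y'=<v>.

F_att = 3/2·(g−p) = 3/2·(20,8) = (30.0000,12.0000)
o1: d²=1 ≤ ρ²=32; F_rep = 19·(1,0)/1² = (19.0000,0.0000)
o2: d²=149 > ρ²=32 → inactive
F = F_att + ΣF_rep = (49.0000,12.0000)
p' = p + 1/10·F = (-6.1000,-1.8000)

Fx=49.0000 Fy=12.0000 x'=-6.1000 y'=-1.8000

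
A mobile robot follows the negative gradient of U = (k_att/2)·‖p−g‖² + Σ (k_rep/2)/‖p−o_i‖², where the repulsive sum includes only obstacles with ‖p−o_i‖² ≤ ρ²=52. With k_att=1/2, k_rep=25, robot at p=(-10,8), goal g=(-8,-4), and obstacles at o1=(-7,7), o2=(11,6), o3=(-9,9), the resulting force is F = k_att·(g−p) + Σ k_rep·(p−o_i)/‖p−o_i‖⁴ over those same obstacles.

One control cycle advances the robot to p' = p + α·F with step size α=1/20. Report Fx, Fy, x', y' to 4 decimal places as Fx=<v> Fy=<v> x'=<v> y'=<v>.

F_att = 1/2·(g−p) = 1/2·(2,-12) = (1.0000,-6.0000)
o1: d²=10 ≤ ρ²=52; F_rep = 25·(-3,1)/10² = (-0.7500,0.2500)
o2: d²=445 > ρ²=52 → inactive
o3: d²=2 ≤ ρ²=52; F_rep = 25·(-1,-1)/2² = (-6.2500,-6.2500)
F = F_att + ΣF_rep = (-6.0000,-12.0000)
p' = p + 1/20·F = (-10.3000,7.4000)

Fx=-6.0000 Fy=-12.0000 x'=-10.3000 y'=7.4000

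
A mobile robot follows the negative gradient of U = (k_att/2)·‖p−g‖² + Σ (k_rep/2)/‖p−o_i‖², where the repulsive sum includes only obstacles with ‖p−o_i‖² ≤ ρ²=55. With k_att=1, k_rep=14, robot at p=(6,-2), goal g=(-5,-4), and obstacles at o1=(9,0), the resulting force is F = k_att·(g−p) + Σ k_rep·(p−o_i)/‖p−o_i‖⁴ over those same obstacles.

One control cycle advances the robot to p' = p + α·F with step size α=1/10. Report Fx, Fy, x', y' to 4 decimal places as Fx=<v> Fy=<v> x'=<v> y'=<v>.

F_att = 1·(g−p) = 1·(-11,-2) = (-11.0000,-2.0000)
o1: d²=13 ≤ ρ²=55; F_rep = 14·(-3,-2)/13² = (-0.2485,-0.1657)
F = F_att + ΣF_rep = (-11.2485,-2.1657)
p' = p + 1/10·F = (4.8751,-2.2166)

Fx=-11.2485 Fy=-2.1657 x'=4.8751 y'=-2.2166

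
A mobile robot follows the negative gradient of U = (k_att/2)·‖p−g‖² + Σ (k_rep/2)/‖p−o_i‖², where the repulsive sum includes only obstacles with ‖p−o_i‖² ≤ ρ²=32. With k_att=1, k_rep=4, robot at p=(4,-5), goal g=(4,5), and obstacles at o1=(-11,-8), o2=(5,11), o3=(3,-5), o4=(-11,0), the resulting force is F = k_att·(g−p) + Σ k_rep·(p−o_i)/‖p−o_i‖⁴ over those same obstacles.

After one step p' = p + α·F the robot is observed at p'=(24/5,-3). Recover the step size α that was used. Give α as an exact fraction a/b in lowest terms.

α = 1/5

F_att = 1·(g−p) = 1·(0,10) = (0.0000,10.0000)
o1: d²=234 > ρ²=32 → inactive
o2: d²=257 > ρ²=32 → inactive
o3: d²=1 ≤ ρ²=32; F_rep = 4·(1,0)/1² = (4.0000,0.0000)
o4: d²=250 > ρ²=32 → inactive
F = F_att + ΣF_rep = (4.0000,10.0000)
Δp = p'−p = (0.8000,2.0000); α = Δx/Fx = (4/5) / (4) = 1/5
check: Δy/Fy = (2) / (10) = 1/5 ✓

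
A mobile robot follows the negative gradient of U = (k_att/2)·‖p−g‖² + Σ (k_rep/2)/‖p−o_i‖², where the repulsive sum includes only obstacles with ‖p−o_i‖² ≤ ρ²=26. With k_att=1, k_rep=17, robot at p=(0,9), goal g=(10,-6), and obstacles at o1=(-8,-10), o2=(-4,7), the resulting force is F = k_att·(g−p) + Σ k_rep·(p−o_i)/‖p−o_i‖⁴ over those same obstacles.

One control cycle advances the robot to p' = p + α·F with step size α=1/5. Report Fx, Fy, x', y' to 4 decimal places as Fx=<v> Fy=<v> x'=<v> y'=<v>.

F_att = 1·(g−p) = 1·(10,-15) = (10.0000,-15.0000)
o1: d²=425 > ρ²=26 → inactive
o2: d²=20 ≤ ρ²=26; F_rep = 17·(4,2)/20² = (0.1700,0.0850)
F = F_att + ΣF_rep = (10.1700,-14.9150)
p' = p + 1/5·F = (2.0340,6.0170)

Fx=10.1700 Fy=-14.9150 x'=2.0340 y'=6.0170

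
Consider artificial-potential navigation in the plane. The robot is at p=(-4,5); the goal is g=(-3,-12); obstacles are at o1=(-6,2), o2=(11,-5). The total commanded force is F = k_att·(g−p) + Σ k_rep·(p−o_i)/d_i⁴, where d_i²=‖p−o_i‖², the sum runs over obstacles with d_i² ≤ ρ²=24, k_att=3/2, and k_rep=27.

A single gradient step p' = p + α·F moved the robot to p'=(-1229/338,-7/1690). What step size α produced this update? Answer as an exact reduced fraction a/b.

F_att = 3/2·(g−p) = 3/2·(1,-17) = (1.5000,-25.5000)
o1: d²=13 ≤ ρ²=24; F_rep = 27·(2,3)/13² = (0.3195,0.4793)
o2: d²=325 > ρ²=24 → inactive
F = F_att + ΣF_rep = (1.8195,-25.0207)
Δp = p'−p = (0.3639,-5.0041); α = Δx/Fx = (123/338) / (615/338) = 1/5
check: Δy/Fy = (-8457/1690) / (-8457/338) = 1/5 ✓

α = 1/5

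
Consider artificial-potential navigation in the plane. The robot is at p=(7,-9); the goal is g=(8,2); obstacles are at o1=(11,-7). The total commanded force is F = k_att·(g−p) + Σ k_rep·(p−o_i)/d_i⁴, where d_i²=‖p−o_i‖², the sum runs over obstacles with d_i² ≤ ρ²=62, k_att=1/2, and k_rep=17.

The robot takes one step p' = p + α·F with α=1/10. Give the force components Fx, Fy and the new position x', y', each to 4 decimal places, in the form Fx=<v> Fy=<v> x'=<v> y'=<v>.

F_att = 1/2·(g−p) = 1/2·(1,11) = (0.5000,5.5000)
o1: d²=20 ≤ ρ²=62; F_rep = 17·(-4,-2)/20² = (-0.1700,-0.0850)
F = F_att + ΣF_rep = (0.3300,5.4150)
p' = p + 1/10·F = (7.0330,-8.4585)

Fx=0.3300 Fy=5.4150 x'=7.0330 y'=-8.4585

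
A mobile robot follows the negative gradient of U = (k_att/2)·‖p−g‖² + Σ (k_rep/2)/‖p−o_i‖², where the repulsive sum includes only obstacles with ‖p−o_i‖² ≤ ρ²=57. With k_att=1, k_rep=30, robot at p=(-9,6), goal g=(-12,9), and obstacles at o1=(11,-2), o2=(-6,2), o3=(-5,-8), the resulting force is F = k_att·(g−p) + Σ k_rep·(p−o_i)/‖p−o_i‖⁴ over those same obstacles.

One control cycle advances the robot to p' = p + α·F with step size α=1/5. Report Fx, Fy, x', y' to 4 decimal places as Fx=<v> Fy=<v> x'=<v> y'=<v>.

F_att = 1·(g−p) = 1·(-3,3) = (-3.0000,3.0000)
o1: d²=464 > ρ²=57 → inactive
o2: d²=25 ≤ ρ²=57; F_rep = 30·(-3,4)/25² = (-0.1440,0.1920)
o3: d²=212 > ρ²=57 → inactive
F = F_att + ΣF_rep = (-3.1440,3.1920)
p' = p + 1/5·F = (-9.6288,6.6384)

Fx=-3.1440 Fy=3.1920 x'=-9.6288 y'=6.6384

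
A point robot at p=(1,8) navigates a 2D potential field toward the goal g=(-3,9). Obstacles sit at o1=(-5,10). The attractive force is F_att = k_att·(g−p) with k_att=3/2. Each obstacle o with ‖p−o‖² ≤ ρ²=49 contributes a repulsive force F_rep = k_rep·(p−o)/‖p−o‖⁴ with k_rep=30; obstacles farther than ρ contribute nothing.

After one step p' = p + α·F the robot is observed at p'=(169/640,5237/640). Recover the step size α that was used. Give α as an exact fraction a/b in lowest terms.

F_att = 3/2·(g−p) = 3/2·(-4,1) = (-6.0000,1.5000)
o1: d²=40 ≤ ρ²=49; F_rep = 30·(6,-2)/40² = (0.1125,-0.0375)
F = F_att + ΣF_rep = (-5.8875,1.4625)
Δp = p'−p = (-0.7359,0.1828); α = Δx/Fx = (-471/640) / (-471/80) = 1/8
check: Δy/Fy = (117/640) / (117/80) = 1/8 ✓

α = 1/8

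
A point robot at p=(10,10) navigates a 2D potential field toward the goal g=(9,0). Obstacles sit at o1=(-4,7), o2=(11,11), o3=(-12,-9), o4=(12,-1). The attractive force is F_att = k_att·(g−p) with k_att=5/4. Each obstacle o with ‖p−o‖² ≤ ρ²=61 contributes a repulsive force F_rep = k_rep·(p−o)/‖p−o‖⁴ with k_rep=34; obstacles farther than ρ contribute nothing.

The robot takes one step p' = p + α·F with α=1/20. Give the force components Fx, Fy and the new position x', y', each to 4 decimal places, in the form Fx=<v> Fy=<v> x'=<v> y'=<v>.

Fx=-9.7500 Fy=-21.0000 x'=9.5125 y'=8.9500

F_att = 5/4·(g−p) = 5/4·(-1,-10) = (-1.2500,-12.5000)
o1: d²=205 > ρ²=61 → inactive
o2: d²=2 ≤ ρ²=61; F_rep = 34·(-1,-1)/2² = (-8.5000,-8.5000)
o3: d²=845 > ρ²=61 → inactive
o4: d²=125 > ρ²=61 → inactive
F = F_att + ΣF_rep = (-9.7500,-21.0000)
p' = p + 1/20·F = (9.5125,8.9500)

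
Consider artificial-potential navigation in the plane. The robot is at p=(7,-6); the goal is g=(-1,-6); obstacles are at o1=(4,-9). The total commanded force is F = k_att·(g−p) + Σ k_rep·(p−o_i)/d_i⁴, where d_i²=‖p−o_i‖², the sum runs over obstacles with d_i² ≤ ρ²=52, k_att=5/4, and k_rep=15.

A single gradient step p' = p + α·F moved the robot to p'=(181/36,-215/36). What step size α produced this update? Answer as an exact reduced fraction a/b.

F_att = 5/4·(g−p) = 5/4·(-8,0) = (-10.0000,0.0000)
o1: d²=18 ≤ ρ²=52; F_rep = 15·(3,3)/18² = (0.1389,0.1389)
F = F_att + ΣF_rep = (-9.8611,0.1389)
Δp = p'−p = (-1.9722,0.0278); α = Δx/Fx = (-71/36) / (-355/36) = 1/5
check: Δy/Fy = (1/36) / (5/36) = 1/5 ✓

α = 1/5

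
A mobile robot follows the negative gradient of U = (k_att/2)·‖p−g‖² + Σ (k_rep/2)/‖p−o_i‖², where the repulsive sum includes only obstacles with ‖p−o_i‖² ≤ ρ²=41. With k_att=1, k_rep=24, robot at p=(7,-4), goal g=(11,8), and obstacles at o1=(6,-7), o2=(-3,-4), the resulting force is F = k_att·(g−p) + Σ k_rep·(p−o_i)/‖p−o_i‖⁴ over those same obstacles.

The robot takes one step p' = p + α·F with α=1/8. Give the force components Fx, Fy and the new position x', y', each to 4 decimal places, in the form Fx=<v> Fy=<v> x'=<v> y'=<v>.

F_att = 1·(g−p) = 1·(4,12) = (4.0000,12.0000)
o1: d²=10 ≤ ρ²=41; F_rep = 24·(1,3)/10² = (0.2400,0.7200)
o2: d²=100 > ρ²=41 → inactive
F = F_att + ΣF_rep = (4.2400,12.7200)
p' = p + 1/8·F = (7.5300,-2.4100)

Fx=4.2400 Fy=12.7200 x'=7.5300 y'=-2.4100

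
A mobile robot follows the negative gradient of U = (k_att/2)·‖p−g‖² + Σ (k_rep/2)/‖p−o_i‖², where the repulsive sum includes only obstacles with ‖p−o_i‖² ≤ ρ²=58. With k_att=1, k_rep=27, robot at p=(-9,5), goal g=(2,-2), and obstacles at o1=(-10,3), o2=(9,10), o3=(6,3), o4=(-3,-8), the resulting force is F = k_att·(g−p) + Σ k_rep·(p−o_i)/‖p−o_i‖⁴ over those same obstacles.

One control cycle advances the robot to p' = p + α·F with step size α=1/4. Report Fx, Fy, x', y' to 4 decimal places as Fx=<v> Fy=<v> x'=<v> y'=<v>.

F_att = 1·(g−p) = 1·(11,-7) = (11.0000,-7.0000)
o1: d²=5 ≤ ρ²=58; F_rep = 27·(1,2)/5² = (1.0800,2.1600)
o2: d²=349 > ρ²=58 → inactive
o3: d²=229 > ρ²=58 → inactive
o4: d²=205 > ρ²=58 → inactive
F = F_att + ΣF_rep = (12.0800,-4.8400)
p' = p + 1/4·F = (-5.9800,3.7900)

Fx=12.0800 Fy=-4.8400 x'=-5.9800 y'=3.7900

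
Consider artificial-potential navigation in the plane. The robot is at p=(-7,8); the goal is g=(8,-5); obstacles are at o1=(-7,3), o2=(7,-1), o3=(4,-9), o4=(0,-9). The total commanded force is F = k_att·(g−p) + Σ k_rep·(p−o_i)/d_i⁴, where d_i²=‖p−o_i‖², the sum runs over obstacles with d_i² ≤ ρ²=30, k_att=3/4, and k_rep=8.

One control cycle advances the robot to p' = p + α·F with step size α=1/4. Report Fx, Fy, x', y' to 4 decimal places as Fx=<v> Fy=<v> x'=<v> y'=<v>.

F_att = 3/4·(g−p) = 3/4·(15,-13) = (11.2500,-9.7500)
o1: d²=25 ≤ ρ²=30; F_rep = 8·(0,5)/25² = (0.0000,0.0640)
o2: d²=277 > ρ²=30 → inactive
o3: d²=410 > ρ²=30 → inactive
o4: d²=338 > ρ²=30 → inactive
F = F_att + ΣF_rep = (11.2500,-9.6860)
p' = p + 1/4·F = (-4.1875,5.5785)

Fx=11.2500 Fy=-9.6860 x'=-4.1875 y'=5.5785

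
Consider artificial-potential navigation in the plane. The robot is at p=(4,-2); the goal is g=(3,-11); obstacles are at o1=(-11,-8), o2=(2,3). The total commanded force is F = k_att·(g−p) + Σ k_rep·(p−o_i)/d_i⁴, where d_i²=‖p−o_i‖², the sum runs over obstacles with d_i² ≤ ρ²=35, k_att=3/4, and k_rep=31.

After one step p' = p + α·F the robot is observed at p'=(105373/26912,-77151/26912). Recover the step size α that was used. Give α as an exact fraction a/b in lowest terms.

F_att = 3/4·(g−p) = 3/4·(-1,-9) = (-0.7500,-6.7500)
o1: d²=261 > ρ²=35 → inactive
o2: d²=29 ≤ ρ²=35; F_rep = 31·(2,-5)/29² = (0.0737,-0.1843)
F = F_att + ΣF_rep = (-0.6763,-6.9343)
Δp = p'−p = (-0.0845,-0.8668); α = Δx/Fx = (-2275/26912) / (-2275/3364) = 1/8
check: Δy/Fy = (-23327/26912) / (-23327/3364) = 1/8 ✓

α = 1/8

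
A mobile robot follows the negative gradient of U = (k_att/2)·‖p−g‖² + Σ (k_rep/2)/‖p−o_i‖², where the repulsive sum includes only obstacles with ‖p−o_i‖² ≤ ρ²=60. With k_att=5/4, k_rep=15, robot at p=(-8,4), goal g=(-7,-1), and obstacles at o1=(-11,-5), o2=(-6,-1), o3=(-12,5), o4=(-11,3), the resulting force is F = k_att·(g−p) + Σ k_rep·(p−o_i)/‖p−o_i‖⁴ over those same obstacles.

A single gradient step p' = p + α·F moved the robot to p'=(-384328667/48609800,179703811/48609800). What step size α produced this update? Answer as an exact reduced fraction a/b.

α = 1/20

F_att = 5/4·(g−p) = 5/4·(1,-5) = (1.2500,-6.2500)
o1: d²=90 > ρ²=60 → inactive
o2: d²=29 ≤ ρ²=60; F_rep = 15·(-2,5)/29² = (-0.0357,0.0892)
o3: d²=17 ≤ ρ²=60; F_rep = 15·(4,-1)/17² = (0.2076,-0.0519)
o4: d²=10 ≤ ρ²=60; F_rep = 15·(3,1)/10² = (0.4500,0.1500)
F = F_att + ΣF_rep = (1.8719,-6.0627)
Δp = p'−p = (0.0936,-0.3031); α = Δx/Fx = (4549733/48609800) / (4549733/2430490) = 1/20
check: Δy/Fy = (-14735389/48609800) / (-14735389/2430490) = 1/20 ✓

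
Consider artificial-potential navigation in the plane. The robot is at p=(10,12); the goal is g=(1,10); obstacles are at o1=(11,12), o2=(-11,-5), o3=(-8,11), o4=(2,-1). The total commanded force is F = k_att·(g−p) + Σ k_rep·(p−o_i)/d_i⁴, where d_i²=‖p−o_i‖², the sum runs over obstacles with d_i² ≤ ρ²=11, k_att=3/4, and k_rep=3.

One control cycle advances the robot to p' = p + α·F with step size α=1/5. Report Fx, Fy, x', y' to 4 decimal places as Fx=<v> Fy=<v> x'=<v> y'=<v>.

F_att = 3/4·(g−p) = 3/4·(-9,-2) = (-6.7500,-1.5000)
o1: d²=1 ≤ ρ²=11; F_rep = 3·(-1,0)/1² = (-3.0000,0.0000)
o2: d²=730 > ρ²=11 → inactive
o3: d²=325 > ρ²=11 → inactive
o4: d²=233 > ρ²=11 → inactive
F = F_att + ΣF_rep = (-9.7500,-1.5000)
p' = p + 1/5·F = (8.0500,11.7000)

Fx=-9.7500 Fy=-1.5000 x'=8.0500 y'=11.7000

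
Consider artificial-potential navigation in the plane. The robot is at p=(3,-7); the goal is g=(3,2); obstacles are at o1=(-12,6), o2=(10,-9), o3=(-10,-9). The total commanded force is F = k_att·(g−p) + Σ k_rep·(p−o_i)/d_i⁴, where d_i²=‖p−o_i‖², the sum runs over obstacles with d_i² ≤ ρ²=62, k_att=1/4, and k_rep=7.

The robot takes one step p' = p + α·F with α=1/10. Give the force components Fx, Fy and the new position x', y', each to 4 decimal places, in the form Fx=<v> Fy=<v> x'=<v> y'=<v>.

Fx=-0.0174 Fy=2.2550 x'=2.9983 y'=-6.7745

F_att = 1/4·(g−p) = 1/4·(0,9) = (0.0000,2.2500)
o1: d²=394 > ρ²=62 → inactive
o2: d²=53 ≤ ρ²=62; F_rep = 7·(-7,2)/53² = (-0.0174,0.0050)
o3: d²=173 > ρ²=62 → inactive
F = F_att + ΣF_rep = (-0.0174,2.2550)
p' = p + 1/10·F = (2.9983,-6.7745)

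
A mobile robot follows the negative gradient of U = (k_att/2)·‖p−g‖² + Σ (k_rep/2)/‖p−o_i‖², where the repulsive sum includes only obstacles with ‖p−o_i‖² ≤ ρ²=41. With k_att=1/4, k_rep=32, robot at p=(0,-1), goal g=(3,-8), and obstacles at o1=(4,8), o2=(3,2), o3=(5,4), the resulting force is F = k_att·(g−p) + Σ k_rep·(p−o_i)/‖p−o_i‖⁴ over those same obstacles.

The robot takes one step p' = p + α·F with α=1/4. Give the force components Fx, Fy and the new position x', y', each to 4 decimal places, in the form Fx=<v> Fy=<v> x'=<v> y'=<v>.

Fx=0.4537 Fy=-2.0463 x'=0.1134 y'=-1.5116

F_att = 1/4·(g−p) = 1/4·(3,-7) = (0.7500,-1.7500)
o1: d²=97 > ρ²=41 → inactive
o2: d²=18 ≤ ρ²=41; F_rep = 32·(-3,-3)/18² = (-0.2963,-0.2963)
o3: d²=50 > ρ²=41 → inactive
F = F_att + ΣF_rep = (0.4537,-2.0463)
p' = p + 1/4·F = (0.1134,-1.5116)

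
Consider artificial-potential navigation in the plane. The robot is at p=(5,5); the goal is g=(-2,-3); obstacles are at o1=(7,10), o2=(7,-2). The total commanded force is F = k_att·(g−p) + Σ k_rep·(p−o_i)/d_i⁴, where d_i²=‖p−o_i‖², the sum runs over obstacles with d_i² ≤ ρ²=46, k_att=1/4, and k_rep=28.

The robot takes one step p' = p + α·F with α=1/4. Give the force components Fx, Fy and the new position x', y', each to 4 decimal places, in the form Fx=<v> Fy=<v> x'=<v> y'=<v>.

Fx=-1.8166 Fy=-2.1665 x'=4.5459 y'=4.4584

F_att = 1/4·(g−p) = 1/4·(-7,-8) = (-1.7500,-2.0000)
o1: d²=29 ≤ ρ²=46; F_rep = 28·(-2,-5)/29² = (-0.0666,-0.1665)
o2: d²=53 > ρ²=46 → inactive
F = F_att + ΣF_rep = (-1.8166,-2.1665)
p' = p + 1/4·F = (4.5459,4.4584)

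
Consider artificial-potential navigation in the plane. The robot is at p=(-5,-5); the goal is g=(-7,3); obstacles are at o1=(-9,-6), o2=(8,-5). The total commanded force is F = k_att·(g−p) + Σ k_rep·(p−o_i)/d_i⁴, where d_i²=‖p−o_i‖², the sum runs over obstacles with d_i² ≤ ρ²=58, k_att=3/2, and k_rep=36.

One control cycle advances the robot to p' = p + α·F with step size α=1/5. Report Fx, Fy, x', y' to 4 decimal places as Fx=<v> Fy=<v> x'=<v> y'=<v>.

Fx=-2.5017 Fy=12.1246 x'=-5.5003 y'=-2.5751

F_att = 3/2·(g−p) = 3/2·(-2,8) = (-3.0000,12.0000)
o1: d²=17 ≤ ρ²=58; F_rep = 36·(4,1)/17² = (0.4983,0.1246)
o2: d²=169 > ρ²=58 → inactive
F = F_att + ΣF_rep = (-2.5017,12.1246)
p' = p + 1/5·F = (-5.5003,-2.5751)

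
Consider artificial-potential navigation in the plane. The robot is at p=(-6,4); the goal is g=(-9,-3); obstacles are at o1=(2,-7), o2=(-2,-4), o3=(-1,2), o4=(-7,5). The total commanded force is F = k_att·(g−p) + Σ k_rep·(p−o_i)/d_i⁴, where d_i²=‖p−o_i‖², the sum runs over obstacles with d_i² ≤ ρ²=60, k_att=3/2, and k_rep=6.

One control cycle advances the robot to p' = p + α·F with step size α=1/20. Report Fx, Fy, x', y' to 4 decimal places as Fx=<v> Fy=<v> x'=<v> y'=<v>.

F_att = 3/2·(g−p) = 3/2·(-3,-7) = (-4.5000,-10.5000)
o1: d²=185 > ρ²=60 → inactive
o2: d²=80 > ρ²=60 → inactive
o3: d²=29 ≤ ρ²=60; F_rep = 6·(-5,2)/29² = (-0.0357,0.0143)
o4: d²=2 ≤ ρ²=60; F_rep = 6·(1,-1)/2² = (1.5000,-1.5000)
F = F_att + ΣF_rep = (-3.0357,-11.9857)
p' = p + 1/20·F = (-6.1518,3.4007)

Fx=-3.0357 Fy=-11.9857 x'=-6.1518 y'=3.4007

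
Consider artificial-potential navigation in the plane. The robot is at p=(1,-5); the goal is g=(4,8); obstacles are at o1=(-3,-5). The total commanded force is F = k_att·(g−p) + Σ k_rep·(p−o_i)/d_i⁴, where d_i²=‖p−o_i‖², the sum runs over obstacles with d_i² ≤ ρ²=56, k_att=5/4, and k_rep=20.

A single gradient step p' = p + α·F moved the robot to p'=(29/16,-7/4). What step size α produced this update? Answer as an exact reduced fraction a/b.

F_att = 5/4·(g−p) = 5/4·(3,13) = (3.7500,16.2500)
o1: d²=16 ≤ ρ²=56; F_rep = 20·(4,0)/16² = (0.3125,0.0000)
F = F_att + ΣF_rep = (4.0625,16.2500)
Δp = p'−p = (0.8125,3.2500); α = Δx/Fx = (13/16) / (65/16) = 1/5
check: Δy/Fy = (13/4) / (65/4) = 1/5 ✓

α = 1/5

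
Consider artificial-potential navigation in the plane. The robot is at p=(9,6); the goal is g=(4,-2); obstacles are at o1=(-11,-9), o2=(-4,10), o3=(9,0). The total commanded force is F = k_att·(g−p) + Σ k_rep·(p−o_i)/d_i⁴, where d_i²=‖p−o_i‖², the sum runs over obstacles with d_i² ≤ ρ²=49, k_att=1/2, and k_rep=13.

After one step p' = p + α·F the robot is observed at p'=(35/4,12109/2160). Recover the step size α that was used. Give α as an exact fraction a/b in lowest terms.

F_att = 1/2·(g−p) = 1/2·(-5,-8) = (-2.5000,-4.0000)
o1: d²=625 > ρ²=49 → inactive
o2: d²=185 > ρ²=49 → inactive
o3: d²=36 ≤ ρ²=49; F_rep = 13·(0,6)/36² = (0.0000,0.0602)
F = F_att + ΣF_rep = (-2.5000,-3.9398)
Δp = p'−p = (-0.2500,-0.3940); α = Δx/Fx = (-1/4) / (-5/2) = 1/10
check: Δy/Fy = (-851/2160) / (-851/216) = 1/10 ✓

α = 1/10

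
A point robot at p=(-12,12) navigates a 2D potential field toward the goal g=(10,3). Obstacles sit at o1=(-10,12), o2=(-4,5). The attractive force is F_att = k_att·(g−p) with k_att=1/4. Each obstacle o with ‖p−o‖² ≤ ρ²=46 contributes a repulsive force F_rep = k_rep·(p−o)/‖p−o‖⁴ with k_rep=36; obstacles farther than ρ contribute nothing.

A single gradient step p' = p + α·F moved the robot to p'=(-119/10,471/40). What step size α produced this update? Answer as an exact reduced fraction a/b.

F_att = 1/4·(g−p) = 1/4·(22,-9) = (5.5000,-2.2500)
o1: d²=4 ≤ ρ²=46; F_rep = 36·(-2,0)/4² = (-4.5000,0.0000)
o2: d²=113 > ρ²=46 → inactive
F = F_att + ΣF_rep = (1.0000,-2.2500)
Δp = p'−p = (0.1000,-0.2250); α = Δx/Fx = (1/10) / (1) = 1/10
check: Δy/Fy = (-9/40) / (-9/4) = 1/10 ✓

α = 1/10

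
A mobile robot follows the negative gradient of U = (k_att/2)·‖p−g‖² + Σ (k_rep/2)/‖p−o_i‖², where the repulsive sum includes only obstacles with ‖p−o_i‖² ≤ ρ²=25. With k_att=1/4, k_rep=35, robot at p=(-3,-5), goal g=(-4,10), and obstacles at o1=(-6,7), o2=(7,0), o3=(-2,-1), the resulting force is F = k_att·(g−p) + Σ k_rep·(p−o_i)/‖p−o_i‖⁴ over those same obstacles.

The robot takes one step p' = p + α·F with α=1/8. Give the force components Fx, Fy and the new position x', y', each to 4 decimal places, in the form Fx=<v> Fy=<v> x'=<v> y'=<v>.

Fx=-0.3711 Fy=3.2656 x'=-3.0464 y'=-4.5918

F_att = 1/4·(g−p) = 1/4·(-1,15) = (-0.2500,3.7500)
o1: d²=153 > ρ²=25 → inactive
o2: d²=125 > ρ²=25 → inactive
o3: d²=17 ≤ ρ²=25; F_rep = 35·(-1,-4)/17² = (-0.1211,-0.4844)
F = F_att + ΣF_rep = (-0.3711,3.2656)
p' = p + 1/8·F = (-3.0464,-4.5918)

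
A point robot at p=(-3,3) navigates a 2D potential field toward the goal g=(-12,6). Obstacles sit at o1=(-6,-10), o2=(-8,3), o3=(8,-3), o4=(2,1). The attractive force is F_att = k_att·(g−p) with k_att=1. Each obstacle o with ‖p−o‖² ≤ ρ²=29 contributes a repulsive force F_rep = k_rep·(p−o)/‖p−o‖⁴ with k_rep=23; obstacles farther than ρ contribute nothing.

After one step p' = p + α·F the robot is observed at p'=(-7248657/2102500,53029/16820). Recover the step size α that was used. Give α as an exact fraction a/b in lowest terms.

F_att = 1·(g−p) = 1·(-9,3) = (-9.0000,3.0000)
o1: d²=178 > ρ²=29 → inactive
o2: d²=25 ≤ ρ²=29; F_rep = 23·(5,0)/25² = (0.1840,0.0000)
o3: d²=157 > ρ²=29 → inactive
o4: d²=29 ≤ ρ²=29; F_rep = 23·(-5,2)/29² = (-0.1367,0.0547)
F = F_att + ΣF_rep = (-8.9527,3.0547)
Δp = p'−p = (-0.4476,0.1527); α = Δx/Fx = (-941157/2102500) / (-941157/105125) = 1/20
check: Δy/Fy = (2569/16820) / (2569/841) = 1/20 ✓

α = 1/20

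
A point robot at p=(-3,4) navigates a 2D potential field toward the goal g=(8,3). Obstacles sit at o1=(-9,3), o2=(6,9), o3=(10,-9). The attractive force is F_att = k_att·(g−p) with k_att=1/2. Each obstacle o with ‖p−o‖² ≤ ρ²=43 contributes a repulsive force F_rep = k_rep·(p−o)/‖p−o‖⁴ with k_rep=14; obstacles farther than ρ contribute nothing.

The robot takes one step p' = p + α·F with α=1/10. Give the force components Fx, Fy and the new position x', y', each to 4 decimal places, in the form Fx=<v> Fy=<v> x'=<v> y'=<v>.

F_att = 1/2·(g−p) = 1/2·(11,-1) = (5.5000,-0.5000)
o1: d²=37 ≤ ρ²=43; F_rep = 14·(6,1)/37² = (0.0614,0.0102)
o2: d²=106 > ρ²=43 → inactive
o3: d²=338 > ρ²=43 → inactive
F = F_att + ΣF_rep = (5.5614,-0.4898)
p' = p + 1/10·F = (-2.4439,3.9510)

Fx=5.5614 Fy=-0.4898 x'=-2.4439 y'=3.9510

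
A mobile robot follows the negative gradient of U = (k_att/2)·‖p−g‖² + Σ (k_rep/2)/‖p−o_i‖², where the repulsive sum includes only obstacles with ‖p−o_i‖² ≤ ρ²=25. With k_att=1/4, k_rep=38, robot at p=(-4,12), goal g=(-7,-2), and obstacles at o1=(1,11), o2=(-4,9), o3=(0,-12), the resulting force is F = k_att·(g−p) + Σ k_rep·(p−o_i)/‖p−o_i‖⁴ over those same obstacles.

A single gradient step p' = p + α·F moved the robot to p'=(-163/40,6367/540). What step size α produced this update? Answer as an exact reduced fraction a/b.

α = 1/10

F_att = 1/4·(g−p) = 1/4·(-3,-14) = (-0.7500,-3.5000)
o1: d²=26 > ρ²=25 → inactive
o2: d²=9 ≤ ρ²=25; F_rep = 38·(0,3)/9² = (0.0000,1.4074)
o3: d²=592 > ρ²=25 → inactive
F = F_att + ΣF_rep = (-0.7500,-2.0926)
Δp = p'−p = (-0.0750,-0.2093); α = Δx/Fx = (-3/40) / (-3/4) = 1/10
check: Δy/Fy = (-113/540) / (-113/54) = 1/10 ✓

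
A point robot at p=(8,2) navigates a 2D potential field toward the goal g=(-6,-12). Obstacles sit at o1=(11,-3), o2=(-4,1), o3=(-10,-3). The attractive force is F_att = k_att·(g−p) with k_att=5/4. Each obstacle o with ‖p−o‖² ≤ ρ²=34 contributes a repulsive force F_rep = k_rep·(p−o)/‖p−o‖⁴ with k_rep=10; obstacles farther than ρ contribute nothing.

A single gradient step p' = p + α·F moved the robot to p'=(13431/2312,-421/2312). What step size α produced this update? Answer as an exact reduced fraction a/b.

F_att = 5/4·(g−p) = 5/4·(-14,-14) = (-17.5000,-17.5000)
o1: d²=34 ≤ ρ²=34; F_rep = 10·(-3,5)/34² = (-0.0260,0.0433)
o2: d²=145 > ρ²=34 → inactive
o3: d²=349 > ρ²=34 → inactive
F = F_att + ΣF_rep = (-17.5260,-17.4567)
Δp = p'−p = (-2.1907,-2.1821); α = Δx/Fx = (-5065/2312) / (-5065/289) = 1/8
check: Δy/Fy = (-5045/2312) / (-5045/289) = 1/8 ✓

α = 1/8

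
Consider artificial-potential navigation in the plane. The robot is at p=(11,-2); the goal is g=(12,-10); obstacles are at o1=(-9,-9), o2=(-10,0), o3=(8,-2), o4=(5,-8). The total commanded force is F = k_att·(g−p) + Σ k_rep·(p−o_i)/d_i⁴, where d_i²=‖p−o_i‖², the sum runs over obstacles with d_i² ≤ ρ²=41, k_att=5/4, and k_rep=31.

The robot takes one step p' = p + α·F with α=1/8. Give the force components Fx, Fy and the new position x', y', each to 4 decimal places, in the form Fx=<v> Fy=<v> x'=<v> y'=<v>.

F_att = 5/4·(g−p) = 5/4·(1,-8) = (1.2500,-10.0000)
o1: d²=449 > ρ²=41 → inactive
o2: d²=445 > ρ²=41 → inactive
o3: d²=9 ≤ ρ²=41; F_rep = 31·(3,0)/9² = (1.1481,0.0000)
o4: d²=72 > ρ²=41 → inactive
F = F_att + ΣF_rep = (2.3981,-10.0000)
p' = p + 1/8·F = (11.2998,-3.2500)

Fx=2.3981 Fy=-10.0000 x'=11.2998 y'=-3.2500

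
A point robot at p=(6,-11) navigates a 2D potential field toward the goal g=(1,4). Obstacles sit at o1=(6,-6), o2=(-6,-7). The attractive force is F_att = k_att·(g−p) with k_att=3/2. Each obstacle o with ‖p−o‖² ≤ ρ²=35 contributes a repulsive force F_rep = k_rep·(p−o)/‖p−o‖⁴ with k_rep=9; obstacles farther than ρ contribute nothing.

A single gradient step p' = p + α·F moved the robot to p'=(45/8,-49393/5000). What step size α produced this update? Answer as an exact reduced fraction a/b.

F_att = 3/2·(g−p) = 3/2·(-5,15) = (-7.5000,22.5000)
o1: d²=25 ≤ ρ²=35; F_rep = 9·(0,-5)/25² = (0.0000,-0.0720)
o2: d²=160 > ρ²=35 → inactive
F = F_att + ΣF_rep = (-7.5000,22.4280)
Δp = p'−p = (-0.3750,1.1214); α = Δx/Fx = (-3/8) / (-15/2) = 1/20
check: Δy/Fy = (5607/5000) / (5607/250) = 1/20 ✓

α = 1/20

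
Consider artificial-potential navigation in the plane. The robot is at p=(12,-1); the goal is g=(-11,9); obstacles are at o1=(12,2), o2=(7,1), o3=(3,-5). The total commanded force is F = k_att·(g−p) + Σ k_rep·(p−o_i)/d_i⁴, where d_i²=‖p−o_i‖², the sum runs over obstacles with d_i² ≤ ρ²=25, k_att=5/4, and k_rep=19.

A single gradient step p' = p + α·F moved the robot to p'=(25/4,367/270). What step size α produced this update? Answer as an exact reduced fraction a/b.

F_att = 5/4·(g−p) = 5/4·(-23,10) = (-28.7500,12.5000)
o1: d²=9 ≤ ρ²=25; F_rep = 19·(0,-3)/9² = (0.0000,-0.7037)
o2: d²=29 > ρ²=25 → inactive
o3: d²=97 > ρ²=25 → inactive
F = F_att + ΣF_rep = (-28.7500,11.7963)
Δp = p'−p = (-5.7500,2.3593); α = Δx/Fx = (-23/4) / (-115/4) = 1/5
check: Δy/Fy = (637/270) / (637/54) = 1/5 ✓

α = 1/5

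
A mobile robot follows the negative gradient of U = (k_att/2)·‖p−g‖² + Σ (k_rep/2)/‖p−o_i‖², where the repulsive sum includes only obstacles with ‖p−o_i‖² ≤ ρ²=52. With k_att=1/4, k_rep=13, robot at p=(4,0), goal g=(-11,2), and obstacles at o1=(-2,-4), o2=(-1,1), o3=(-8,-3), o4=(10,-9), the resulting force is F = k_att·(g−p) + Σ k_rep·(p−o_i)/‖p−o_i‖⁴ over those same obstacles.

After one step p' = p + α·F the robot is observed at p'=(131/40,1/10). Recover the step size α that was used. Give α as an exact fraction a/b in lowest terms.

F_att = 1/4·(g−p) = 1/4·(-15,2) = (-3.7500,0.5000)
o1: d²=52 ≤ ρ²=52; F_rep = 13·(6,4)/52² = (0.0288,0.0192)
o2: d²=26 ≤ ρ²=52; F_rep = 13·(5,-1)/26² = (0.0962,-0.0192)
o3: d²=153 > ρ²=52 → inactive
o4: d²=117 > ρ²=52 → inactive
F = F_att + ΣF_rep = (-3.6250,0.5000)
Δp = p'−p = (-0.7250,0.1000); α = Δx/Fx = (-29/40) / (-29/8) = 1/5
check: Δy/Fy = (1/10) / (1/2) = 1/5 ✓

α = 1/5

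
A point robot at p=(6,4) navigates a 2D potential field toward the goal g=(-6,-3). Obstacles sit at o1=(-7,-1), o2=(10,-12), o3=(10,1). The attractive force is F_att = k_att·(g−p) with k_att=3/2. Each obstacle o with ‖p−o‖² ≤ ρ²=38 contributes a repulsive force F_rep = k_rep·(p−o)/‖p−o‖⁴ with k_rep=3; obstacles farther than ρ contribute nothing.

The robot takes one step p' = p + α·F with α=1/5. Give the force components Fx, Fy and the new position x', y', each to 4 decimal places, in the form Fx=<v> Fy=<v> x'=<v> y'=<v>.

Fx=-18.0192 Fy=-10.4856 x'=2.3962 y'=1.9029

F_att = 3/2·(g−p) = 3/2·(-12,-7) = (-18.0000,-10.5000)
o1: d²=194 > ρ²=38 → inactive
o2: d²=272 > ρ²=38 → inactive
o3: d²=25 ≤ ρ²=38; F_rep = 3·(-4,3)/25² = (-0.0192,0.0144)
F = F_att + ΣF_rep = (-18.0192,-10.4856)
p' = p + 1/5·F = (2.3962,1.9029)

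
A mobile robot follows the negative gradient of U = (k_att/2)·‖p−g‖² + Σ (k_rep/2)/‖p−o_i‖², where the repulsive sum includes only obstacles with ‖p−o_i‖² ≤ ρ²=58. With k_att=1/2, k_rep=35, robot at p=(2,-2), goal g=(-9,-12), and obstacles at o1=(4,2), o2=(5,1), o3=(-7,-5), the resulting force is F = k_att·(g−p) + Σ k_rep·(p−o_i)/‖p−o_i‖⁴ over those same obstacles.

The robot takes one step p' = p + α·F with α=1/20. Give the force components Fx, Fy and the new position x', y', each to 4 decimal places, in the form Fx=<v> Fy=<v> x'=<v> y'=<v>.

Fx=-5.9991 Fy=-5.6741 x'=1.7000 y'=-2.2837

F_att = 1/2·(g−p) = 1/2·(-11,-10) = (-5.5000,-5.0000)
o1: d²=20 ≤ ρ²=58; F_rep = 35·(-2,-4)/20² = (-0.1750,-0.3500)
o2: d²=18 ≤ ρ²=58; F_rep = 35·(-3,-3)/18² = (-0.3241,-0.3241)
o3: d²=90 > ρ²=58 → inactive
F = F_att + ΣF_rep = (-5.9991,-5.6741)
p' = p + 1/20·F = (1.7000,-2.2837)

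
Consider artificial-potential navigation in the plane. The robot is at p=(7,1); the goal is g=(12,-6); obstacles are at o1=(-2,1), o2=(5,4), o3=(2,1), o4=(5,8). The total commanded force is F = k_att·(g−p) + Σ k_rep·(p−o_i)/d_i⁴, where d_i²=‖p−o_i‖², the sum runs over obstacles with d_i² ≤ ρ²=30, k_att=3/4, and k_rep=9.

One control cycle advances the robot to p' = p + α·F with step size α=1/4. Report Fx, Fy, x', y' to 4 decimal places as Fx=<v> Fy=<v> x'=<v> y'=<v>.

F_att = 3/4·(g−p) = 3/4·(5,-7) = (3.7500,-5.2500)
o1: d²=81 > ρ²=30 → inactive
o2: d²=13 ≤ ρ²=30; F_rep = 9·(2,-3)/13² = (0.1065,-0.1598)
o3: d²=25 ≤ ρ²=30; F_rep = 9·(5,0)/25² = (0.0720,0.0000)
o4: d²=53 > ρ²=30 → inactive
F = F_att + ΣF_rep = (3.9285,-5.4098)
p' = p + 1/4·F = (7.9821,-0.3524)

Fx=3.9285 Fy=-5.4098 x'=7.9821 y'=-0.3524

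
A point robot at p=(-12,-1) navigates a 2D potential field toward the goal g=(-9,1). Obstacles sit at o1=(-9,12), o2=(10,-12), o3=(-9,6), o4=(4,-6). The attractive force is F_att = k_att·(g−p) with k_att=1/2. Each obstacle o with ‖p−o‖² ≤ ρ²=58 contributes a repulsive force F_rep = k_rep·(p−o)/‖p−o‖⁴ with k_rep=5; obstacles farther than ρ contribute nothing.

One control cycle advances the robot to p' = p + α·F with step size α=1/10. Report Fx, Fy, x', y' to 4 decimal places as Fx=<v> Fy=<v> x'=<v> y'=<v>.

Fx=1.4955 Fy=0.9896 x'=-11.8504 y'=-0.9010

F_att = 1/2·(g−p) = 1/2·(3,2) = (1.5000,1.0000)
o1: d²=178 > ρ²=58 → inactive
o2: d²=605 > ρ²=58 → inactive
o3: d²=58 ≤ ρ²=58; F_rep = 5·(-3,-7)/58² = (-0.0045,-0.0104)
o4: d²=281 > ρ²=58 → inactive
F = F_att + ΣF_rep = (1.4955,0.9896)
p' = p + 1/10·F = (-11.8504,-0.9010)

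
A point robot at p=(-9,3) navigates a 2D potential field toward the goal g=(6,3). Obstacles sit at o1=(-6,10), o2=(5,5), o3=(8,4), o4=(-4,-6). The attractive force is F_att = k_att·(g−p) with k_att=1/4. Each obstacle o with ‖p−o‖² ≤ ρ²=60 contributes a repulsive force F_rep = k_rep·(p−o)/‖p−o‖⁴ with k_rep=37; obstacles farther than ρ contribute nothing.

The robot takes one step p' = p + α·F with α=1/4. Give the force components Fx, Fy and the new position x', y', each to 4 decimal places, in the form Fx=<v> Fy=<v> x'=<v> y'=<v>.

Fx=3.7170 Fy=-0.0770 x'=-8.0707 y'=2.9808

F_att = 1/4·(g−p) = 1/4·(15,0) = (3.7500,0.0000)
o1: d²=58 ≤ ρ²=60; F_rep = 37·(-3,-7)/58² = (-0.0330,-0.0770)
o2: d²=200 > ρ²=60 → inactive
o3: d²=290 > ρ²=60 → inactive
o4: d²=106 > ρ²=60 → inactive
F = F_att + ΣF_rep = (3.7170,-0.0770)
p' = p + 1/4·F = (-8.0707,2.9808)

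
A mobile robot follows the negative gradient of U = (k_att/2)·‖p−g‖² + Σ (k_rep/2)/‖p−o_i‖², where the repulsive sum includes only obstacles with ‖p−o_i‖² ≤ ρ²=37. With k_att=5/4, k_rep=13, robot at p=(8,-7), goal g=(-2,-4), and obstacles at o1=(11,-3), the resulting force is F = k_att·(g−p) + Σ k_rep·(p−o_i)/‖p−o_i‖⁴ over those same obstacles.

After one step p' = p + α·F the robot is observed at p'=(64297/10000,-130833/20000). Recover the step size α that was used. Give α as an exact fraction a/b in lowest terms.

F_att = 5/4·(g−p) = 5/4·(-10,3) = (-12.5000,3.7500)
o1: d²=25 ≤ ρ²=37; F_rep = 13·(-3,-4)/25² = (-0.0624,-0.0832)
F = F_att + ΣF_rep = (-12.5624,3.6668)
Δp = p'−p = (-1.5703,0.4583); α = Δx/Fx = (-15703/10000) / (-15703/1250) = 1/8
check: Δy/Fy = (9167/20000) / (9167/2500) = 1/8 ✓

α = 1/8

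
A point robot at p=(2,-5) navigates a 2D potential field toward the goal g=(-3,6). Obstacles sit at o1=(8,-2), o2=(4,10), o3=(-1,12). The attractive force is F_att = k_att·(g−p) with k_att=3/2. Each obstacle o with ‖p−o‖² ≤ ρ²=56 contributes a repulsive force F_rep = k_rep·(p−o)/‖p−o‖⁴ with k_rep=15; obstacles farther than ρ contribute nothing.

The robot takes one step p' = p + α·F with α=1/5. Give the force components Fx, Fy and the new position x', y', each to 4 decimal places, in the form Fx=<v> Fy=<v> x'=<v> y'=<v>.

Fx=-7.5444 Fy=16.4778 x'=0.4911 y'=-1.7044

F_att = 3/2·(g−p) = 3/2·(-5,11) = (-7.5000,16.5000)
o1: d²=45 ≤ ρ²=56; F_rep = 15·(-6,-3)/45² = (-0.0444,-0.0222)
o2: d²=229 > ρ²=56 → inactive
o3: d²=298 > ρ²=56 → inactive
F = F_att + ΣF_rep = (-7.5444,16.4778)
p' = p + 1/5·F = (0.4911,-1.7044)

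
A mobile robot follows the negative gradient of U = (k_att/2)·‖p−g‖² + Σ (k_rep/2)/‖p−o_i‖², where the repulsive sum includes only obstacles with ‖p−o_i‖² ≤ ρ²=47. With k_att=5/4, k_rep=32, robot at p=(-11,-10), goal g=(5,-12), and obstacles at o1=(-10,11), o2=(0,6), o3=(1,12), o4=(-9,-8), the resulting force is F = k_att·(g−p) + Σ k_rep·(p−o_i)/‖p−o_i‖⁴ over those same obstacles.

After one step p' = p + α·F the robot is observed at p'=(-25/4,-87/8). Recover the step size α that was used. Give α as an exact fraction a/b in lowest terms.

α = 1/4

F_att = 5/4·(g−p) = 5/4·(16,-2) = (20.0000,-2.5000)
o1: d²=442 > ρ²=47 → inactive
o2: d²=377 > ρ²=47 → inactive
o3: d²=628 > ρ²=47 → inactive
o4: d²=8 ≤ ρ²=47; F_rep = 32·(-2,-2)/8² = (-1.0000,-1.0000)
F = F_att + ΣF_rep = (19.0000,-3.5000)
Δp = p'−p = (4.7500,-0.8750); α = Δx/Fx = (19/4) / (19) = 1/4
check: Δy/Fy = (-7/8) / (-7/2) = 1/4 ✓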